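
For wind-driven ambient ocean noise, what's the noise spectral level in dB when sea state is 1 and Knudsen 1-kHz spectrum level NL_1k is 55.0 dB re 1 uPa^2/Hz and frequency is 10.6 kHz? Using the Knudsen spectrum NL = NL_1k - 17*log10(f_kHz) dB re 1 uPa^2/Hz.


NL = NL_1k - 17*log10(f_kHz) = 55.0 - 17*log10(10.6) = 55.0 - (17.43) = 37.57

37.57 dB


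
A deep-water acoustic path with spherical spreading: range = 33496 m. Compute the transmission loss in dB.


90.5 dB


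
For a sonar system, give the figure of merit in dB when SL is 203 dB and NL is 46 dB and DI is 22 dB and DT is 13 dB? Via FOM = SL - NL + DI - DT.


166 dB


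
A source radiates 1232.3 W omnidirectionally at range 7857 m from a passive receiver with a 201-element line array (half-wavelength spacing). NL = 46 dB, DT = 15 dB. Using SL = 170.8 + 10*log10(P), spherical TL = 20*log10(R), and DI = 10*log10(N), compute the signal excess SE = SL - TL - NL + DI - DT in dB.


Step 1: SL = 170.8 + 10*log10(1232.3) = 201.71 dB
Step 2: TL = 20*log10(7857) = 77.91 dB
Step 3: DI = 10*log10(201) = 23.03 dB
Step 4: SE = SL - TL - NL + DI - DT = 201.71 - 77.91 - 46 + 23.03 - 15 = 85.83

85.83 dB


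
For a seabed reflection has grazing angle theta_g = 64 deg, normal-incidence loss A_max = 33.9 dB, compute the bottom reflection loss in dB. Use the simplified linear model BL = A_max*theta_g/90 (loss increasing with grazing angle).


BL = A_max * theta_g / 90 = 33.9 * 64 / 90 = 24.11

24.11 dB


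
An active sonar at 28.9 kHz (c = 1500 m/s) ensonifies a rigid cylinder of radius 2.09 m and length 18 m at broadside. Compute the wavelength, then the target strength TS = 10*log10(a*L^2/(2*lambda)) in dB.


Step 1: lambda = c/f = 1500/28900 = 0.0519 m
Step 2: TS = 10*log10(a*L^2/(2*lambda)) = 10*log10(2.09*18^2/(2*0.0519)) = 38.14

38.14 dB


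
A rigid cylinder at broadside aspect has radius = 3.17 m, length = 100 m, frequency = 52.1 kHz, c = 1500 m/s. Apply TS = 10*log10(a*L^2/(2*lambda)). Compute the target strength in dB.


lambda = 1500/52100 = 0.02879 m
TS = 10*log10(3.17*100^2/(2*0.02879)) = 57.41

57.41 dB


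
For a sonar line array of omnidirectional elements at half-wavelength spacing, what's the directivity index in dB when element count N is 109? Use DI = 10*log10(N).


DI = 10*log10(109) = 20.37

20.37 dB


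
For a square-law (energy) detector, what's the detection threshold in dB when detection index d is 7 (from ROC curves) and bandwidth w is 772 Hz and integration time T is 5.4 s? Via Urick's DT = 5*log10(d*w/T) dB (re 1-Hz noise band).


15.0 dB


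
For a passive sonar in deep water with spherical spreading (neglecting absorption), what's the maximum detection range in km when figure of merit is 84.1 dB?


At max range FOM = TL, so 20*log10(R) = 84.1
R = 10^(84.1/20) = 16032.45 m = 16.03 km

16.03 km


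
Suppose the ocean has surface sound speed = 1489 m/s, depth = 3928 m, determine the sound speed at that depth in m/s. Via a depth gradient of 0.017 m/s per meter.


c = 1489 + 0.017 * 3928 = 1555.776

1555.776 m/s


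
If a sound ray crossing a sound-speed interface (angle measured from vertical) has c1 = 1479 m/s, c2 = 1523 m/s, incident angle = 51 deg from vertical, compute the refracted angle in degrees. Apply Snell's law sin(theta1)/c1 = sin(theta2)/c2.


sin(theta2) = (c2/c1)*sin(theta1) = (1523/1479)*sin(51 deg) = 0.80027
theta2 = arcsin(0.80027) = 53.16

53.16 deg


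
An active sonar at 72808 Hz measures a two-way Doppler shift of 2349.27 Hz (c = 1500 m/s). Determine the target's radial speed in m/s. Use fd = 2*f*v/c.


From fd = 2*f*v/c, v = c*fd/(2*f) = 1500 * 2349.27 / (2*72808) = 24.2

24.2 m/s


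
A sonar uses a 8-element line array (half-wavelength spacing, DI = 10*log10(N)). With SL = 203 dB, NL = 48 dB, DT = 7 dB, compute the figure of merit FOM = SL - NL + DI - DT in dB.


157.03 dB


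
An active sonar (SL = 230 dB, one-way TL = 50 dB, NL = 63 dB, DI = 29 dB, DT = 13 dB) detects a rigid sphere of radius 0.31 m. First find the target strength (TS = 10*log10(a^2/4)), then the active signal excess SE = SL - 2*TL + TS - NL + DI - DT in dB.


Step 1: TS = 10*log10(0.31^2/4) = -16.19 dB
Step 2: SE = SL - 2*TL + TS - NL + DI - DT = 230 - 2*50 + (-16.19) - 63 + 29 - 13 = 66.81

66.81 dB


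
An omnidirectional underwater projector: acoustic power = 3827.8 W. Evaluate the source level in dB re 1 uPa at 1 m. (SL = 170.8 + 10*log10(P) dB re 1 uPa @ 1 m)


SL = 170.8 + 10*log10(3827.8) = 170.8 + 35.83 = 206.63

206.63 dB


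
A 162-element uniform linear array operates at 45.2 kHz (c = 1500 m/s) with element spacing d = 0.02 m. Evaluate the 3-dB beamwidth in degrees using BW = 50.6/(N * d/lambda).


Step 1: lambda = 1500/45200 = 0.03319 m
Step 2: d/lambda = 0.02/0.03319 = 0.6026
Step 3: BW = 50.6/(N * d/lambda) = 50.6/(162 * 0.6026) = 0.52

0.52 deg


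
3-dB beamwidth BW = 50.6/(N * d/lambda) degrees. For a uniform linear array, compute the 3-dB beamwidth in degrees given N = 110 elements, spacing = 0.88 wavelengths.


BW = 50.6 / (110 * 0.88) = 50.6 / 96.8 = 0.52

0.52 deg


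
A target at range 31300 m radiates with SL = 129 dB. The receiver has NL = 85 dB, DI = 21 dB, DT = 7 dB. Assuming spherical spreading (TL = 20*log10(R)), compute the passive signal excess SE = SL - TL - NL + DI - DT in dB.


Step 1: TL = 20*log10(31300) = 89.91 dB
Step 2: SE = 129 - 89.91 - 85 + 21 - 7 = -31.91

-31.91 dB


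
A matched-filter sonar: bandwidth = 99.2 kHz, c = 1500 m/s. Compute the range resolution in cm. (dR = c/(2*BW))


dR = c/(2*BW) = 1500 / (2 * 99.2e3) = 0.0076 m = 0.76 cm

0.76 cm


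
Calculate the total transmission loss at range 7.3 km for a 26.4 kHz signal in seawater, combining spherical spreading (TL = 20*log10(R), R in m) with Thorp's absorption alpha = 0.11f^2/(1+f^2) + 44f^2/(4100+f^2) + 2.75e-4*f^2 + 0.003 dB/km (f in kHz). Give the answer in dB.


Step 1 (Thorp): alpha = 0.11*696.96/(1+696.96) + 44*696.96/(4100+696.96) + 2.75e-4*696.96 + 0.003 = 6.6974 dB/km
Step 2: TL_spread = 20*log10(7300) = 77.27 dB
Step 3: TL_abs = alpha*R = 6.6974 * 7.3 = 48.89 dB
Step 4: TL_total = 77.27 + 48.89 = 126.16

126.16 dB


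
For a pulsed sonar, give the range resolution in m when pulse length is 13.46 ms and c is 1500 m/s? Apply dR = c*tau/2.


dR = c*tau/2 = 1500 * 13.46e-3 / 2 = 10.095

10.095 m


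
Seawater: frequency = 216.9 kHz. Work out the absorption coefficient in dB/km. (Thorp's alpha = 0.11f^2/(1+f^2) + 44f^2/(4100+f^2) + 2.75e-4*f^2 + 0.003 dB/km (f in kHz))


f^2 = 47045.61
alpha = 0.11*47045.61/(1+47045.61) + 44*47045.61/(4100+47045.61) + 2.75e-4*47045.61 + 0.003 = 53.523

53.523 dB/km


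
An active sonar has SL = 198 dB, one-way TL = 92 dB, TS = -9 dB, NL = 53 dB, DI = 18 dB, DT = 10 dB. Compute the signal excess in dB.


SE = SL - 2*TL + TS - NL + DI - DT = 198 - 2*92 + (-9) - 53 + 18 - 10 = -40

-40 dB


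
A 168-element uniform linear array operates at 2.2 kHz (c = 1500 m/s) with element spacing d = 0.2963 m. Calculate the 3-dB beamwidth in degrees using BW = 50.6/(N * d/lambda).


Step 1: lambda = 1500/2200 = 0.68182 m
Step 2: d/lambda = 0.2963/0.68182 = 0.4346
Step 3: BW = 50.6/(N * d/lambda) = 50.6/(168 * 0.4346) = 0.69

0.69 deg


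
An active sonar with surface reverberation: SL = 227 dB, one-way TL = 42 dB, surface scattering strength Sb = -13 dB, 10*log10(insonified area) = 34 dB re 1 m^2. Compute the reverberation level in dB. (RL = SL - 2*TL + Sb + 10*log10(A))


RL = SL - 2*TL + Sb + 10*log10(A) = 227 - 2*42 + (-13) + 34 = 164

164 dB


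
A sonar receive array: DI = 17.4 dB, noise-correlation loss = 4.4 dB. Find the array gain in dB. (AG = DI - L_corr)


13.0 dB


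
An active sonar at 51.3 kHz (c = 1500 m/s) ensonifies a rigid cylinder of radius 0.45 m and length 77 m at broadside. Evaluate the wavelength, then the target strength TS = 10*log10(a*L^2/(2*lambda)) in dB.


Step 1: lambda = c/f = 1500/51300 = 0.02924 m
Step 2: TS = 10*log10(a*L^2/(2*lambda)) = 10*log10(0.45*77^2/(2*0.02924)) = 46.59

46.59 dB


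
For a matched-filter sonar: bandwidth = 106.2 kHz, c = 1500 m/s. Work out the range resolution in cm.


dR = c/(2*BW) = 1500 / (2 * 106.2e3) = 0.0071 m = 0.71 cm

0.71 cm


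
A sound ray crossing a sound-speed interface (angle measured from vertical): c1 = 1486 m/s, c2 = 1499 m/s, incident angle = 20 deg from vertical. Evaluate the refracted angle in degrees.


20.18 deg


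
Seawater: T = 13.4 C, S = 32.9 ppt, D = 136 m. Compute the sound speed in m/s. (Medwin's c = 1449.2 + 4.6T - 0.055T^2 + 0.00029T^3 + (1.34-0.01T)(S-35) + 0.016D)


1501.31 m/s


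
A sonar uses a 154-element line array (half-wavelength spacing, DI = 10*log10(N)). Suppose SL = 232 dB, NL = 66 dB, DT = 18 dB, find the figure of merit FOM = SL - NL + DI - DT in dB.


169.88 dB


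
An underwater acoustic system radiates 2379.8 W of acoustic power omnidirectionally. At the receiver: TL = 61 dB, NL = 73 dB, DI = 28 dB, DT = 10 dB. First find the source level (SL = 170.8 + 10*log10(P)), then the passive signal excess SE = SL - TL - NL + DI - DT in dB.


Step 1: SL = 170.8 + 10*log10(2379.8) = 204.57 dB
Step 2: SE = SL - TL - NL + DI - DT = 204.57 - 61 - 73 + 28 - 10 = 88.57

88.57 dB


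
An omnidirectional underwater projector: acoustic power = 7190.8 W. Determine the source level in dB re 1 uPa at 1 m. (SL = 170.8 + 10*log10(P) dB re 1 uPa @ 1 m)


SL = 170.8 + 10*log10(7190.8) = 170.8 + 38.57 = 209.37

209.37 dB


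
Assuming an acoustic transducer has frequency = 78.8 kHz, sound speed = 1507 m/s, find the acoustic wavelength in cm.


lambda = c/f = 1507 / 78800 = 0.0191 m = 1.91 cm

1.91 cm


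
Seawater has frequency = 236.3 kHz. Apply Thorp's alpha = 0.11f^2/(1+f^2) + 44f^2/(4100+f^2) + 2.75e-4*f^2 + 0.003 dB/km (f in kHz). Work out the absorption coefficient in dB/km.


f^2 = 55837.69
alpha = 0.11*55837.69/(1+55837.69) + 44*55837.69/(4100+55837.69) + 2.75e-4*55837.69 + 0.003 = 56.459

56.459 dB/km


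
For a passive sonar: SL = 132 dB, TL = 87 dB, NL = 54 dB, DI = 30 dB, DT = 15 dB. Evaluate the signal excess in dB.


SE = SL - TL - NL + DI - DT = 132 - 87 - 54 + 30 - 15 = 6

6 dB


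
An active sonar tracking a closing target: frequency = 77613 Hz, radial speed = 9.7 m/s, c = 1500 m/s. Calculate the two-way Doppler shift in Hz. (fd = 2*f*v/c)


1003.79 Hz


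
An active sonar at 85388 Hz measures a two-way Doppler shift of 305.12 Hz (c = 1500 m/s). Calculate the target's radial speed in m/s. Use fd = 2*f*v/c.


2.68 m/s


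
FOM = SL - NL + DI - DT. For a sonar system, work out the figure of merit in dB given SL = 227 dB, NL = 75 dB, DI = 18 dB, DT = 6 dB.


FOM = SL - NL + DI - DT = 227 - 75 + 18 - 6 = 164

164 dB


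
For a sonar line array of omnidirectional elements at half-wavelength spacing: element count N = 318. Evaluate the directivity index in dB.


25.02 dB


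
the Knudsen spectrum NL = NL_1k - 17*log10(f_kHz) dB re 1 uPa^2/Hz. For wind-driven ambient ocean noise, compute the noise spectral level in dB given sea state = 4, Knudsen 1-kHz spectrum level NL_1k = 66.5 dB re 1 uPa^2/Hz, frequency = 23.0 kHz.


NL = NL_1k - 17*log10(f_kHz) = 66.5 - 17*log10(23.0) = 66.5 - (23.15) = 43.35

43.35 dB


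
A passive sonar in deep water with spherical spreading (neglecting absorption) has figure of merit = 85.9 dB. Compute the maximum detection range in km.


At max range FOM = TL, so 20*log10(R) = 85.9
R = 10^(85.9/20) = 19724.23 m = 19.72 km

19.72 km


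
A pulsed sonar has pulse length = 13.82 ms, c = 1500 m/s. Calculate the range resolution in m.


dR = c*tau/2 = 1500 * 13.82e-3 / 2 = 10.365

10.365 m


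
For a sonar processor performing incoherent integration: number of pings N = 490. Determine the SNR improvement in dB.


13.45 dB


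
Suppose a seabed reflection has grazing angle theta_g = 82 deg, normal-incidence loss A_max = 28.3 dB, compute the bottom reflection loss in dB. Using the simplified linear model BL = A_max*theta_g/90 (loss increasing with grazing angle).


BL = A_max * theta_g / 90 = 28.3 * 82 / 90 = 25.78

25.78 dB


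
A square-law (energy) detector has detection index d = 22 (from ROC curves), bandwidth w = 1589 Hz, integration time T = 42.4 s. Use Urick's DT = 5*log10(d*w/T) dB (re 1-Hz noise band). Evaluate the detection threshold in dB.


DT = 5*log10(d*w/T) = 5*log10(22 * 1589 / 42.4) = 5*log10(824.48) = 14.58

14.58 dB


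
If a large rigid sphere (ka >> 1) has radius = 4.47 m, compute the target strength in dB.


6.99 dB


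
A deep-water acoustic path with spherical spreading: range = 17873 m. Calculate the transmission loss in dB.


85.04 dB


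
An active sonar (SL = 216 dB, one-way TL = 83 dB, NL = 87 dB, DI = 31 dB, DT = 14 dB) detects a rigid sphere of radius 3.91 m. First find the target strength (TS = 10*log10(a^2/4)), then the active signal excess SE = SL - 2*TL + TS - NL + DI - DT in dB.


Step 1: TS = 10*log10(3.91^2/4) = 5.82 dB
Step 2: SE = SL - 2*TL + TS - NL + DI - DT = 216 - 2*83 + (5.82) - 87 + 31 - 14 = -14.18

-14.18 dB


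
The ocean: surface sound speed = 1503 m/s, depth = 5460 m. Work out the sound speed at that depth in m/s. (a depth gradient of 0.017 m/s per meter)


1595.82 m/s


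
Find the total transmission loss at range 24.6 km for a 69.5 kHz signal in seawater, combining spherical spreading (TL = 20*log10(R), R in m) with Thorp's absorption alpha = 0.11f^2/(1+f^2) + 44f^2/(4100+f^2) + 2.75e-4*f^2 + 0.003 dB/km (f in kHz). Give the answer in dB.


708.73 dB


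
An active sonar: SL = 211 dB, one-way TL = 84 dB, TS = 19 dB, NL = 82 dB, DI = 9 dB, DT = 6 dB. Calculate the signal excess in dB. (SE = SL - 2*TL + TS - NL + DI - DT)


SE = SL - 2*TL + TS - NL + DI - DT = 211 - 2*84 + (19) - 82 + 9 - 6 = -17

-17 dB


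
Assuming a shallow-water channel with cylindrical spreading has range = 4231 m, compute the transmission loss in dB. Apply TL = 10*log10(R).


TL = 10*log10(4231) = 36.26

36.26 dB


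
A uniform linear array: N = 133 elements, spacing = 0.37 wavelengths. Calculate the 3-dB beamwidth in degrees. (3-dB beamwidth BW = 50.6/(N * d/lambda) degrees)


1.03 deg


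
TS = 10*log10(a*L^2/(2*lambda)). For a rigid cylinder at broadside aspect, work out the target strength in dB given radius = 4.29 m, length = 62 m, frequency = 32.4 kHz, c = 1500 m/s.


lambda = 1500/32400 = 0.0463 m
TS = 10*log10(4.29*62^2/(2*0.0463)) = 52.51

52.51 dB


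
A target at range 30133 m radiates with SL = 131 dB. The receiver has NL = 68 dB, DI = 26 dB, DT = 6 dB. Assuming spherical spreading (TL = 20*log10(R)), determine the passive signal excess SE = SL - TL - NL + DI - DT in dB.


-6.58 dB


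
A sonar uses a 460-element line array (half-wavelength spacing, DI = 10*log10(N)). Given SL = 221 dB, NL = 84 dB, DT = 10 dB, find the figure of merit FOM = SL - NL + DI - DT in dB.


Step 1: DI = 10*log10(460) = 26.63 dB
Step 2: FOM = SL - NL + DI - DT = 221 - 84 + 26.63 - 10 = 153.63

153.63 dB


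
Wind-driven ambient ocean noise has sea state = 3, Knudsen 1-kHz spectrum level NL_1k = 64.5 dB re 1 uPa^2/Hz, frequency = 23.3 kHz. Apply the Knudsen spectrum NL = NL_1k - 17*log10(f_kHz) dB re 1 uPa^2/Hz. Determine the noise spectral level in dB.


41.25 dB


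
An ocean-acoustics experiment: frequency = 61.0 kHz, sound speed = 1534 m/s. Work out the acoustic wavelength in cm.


2.51 cm


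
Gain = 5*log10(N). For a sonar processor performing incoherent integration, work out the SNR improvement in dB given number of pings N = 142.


Gain = 5*log10(142) = 10.76

10.76 dB


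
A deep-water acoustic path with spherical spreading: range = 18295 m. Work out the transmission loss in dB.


85.25 dB


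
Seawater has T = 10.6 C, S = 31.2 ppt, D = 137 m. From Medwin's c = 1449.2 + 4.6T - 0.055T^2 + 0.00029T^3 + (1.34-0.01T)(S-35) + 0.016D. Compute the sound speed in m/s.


c = 1449.2 + 4.6*10.6 - 0.055*10.6^2 + 0.00029*10.6^3 + (1.34 - 0.01*10.6)*(31.2 - 35) + 0.016*137 = 1489.63

1489.63 m/s


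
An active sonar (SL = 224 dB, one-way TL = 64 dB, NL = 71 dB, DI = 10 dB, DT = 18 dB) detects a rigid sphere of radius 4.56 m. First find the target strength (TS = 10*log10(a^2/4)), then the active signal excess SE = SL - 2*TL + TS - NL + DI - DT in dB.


Step 1: TS = 10*log10(4.56^2/4) = 7.16 dB
Step 2: SE = SL - 2*TL + TS - NL + DI - DT = 224 - 2*64 + (7.16) - 71 + 10 - 18 = 24.16

24.16 dB


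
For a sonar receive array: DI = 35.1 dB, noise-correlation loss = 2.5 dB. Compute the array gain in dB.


AG = DI - L_corr = 35.1 - 2.5 = 32.6

32.6 dB


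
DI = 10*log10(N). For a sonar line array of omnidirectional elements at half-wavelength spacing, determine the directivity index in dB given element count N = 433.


26.36 dB


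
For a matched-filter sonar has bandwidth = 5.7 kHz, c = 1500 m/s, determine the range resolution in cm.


dR = c/(2*BW) = 1500 / (2 * 5.7e3) = 0.1316 m = 13.16 cm

13.16 cm


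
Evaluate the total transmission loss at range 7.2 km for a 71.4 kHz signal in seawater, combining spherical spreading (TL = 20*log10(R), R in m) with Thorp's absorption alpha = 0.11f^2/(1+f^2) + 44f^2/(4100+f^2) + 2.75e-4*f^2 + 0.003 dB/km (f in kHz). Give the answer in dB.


263.64 dB


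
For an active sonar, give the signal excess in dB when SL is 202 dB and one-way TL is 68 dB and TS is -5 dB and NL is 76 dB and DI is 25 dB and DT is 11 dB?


SE = SL - 2*TL + TS - NL + DI - DT = 202 - 2*68 + (-5) - 76 + 25 - 11 = -1

-1 dB


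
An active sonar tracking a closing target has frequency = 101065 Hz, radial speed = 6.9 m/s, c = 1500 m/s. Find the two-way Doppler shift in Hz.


fd = 2*f*v/c = 2 * 101065 * 6.9 / 1500 = 929.8

929.8 Hz


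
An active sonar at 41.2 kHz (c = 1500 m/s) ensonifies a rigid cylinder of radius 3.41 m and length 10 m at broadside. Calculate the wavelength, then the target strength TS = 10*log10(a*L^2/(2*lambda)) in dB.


Step 1: lambda = c/f = 1500/41200 = 0.03641 m
Step 2: TS = 10*log10(a*L^2/(2*lambda)) = 10*log10(3.41*10^2/(2*0.03641)) = 36.71

36.71 dB


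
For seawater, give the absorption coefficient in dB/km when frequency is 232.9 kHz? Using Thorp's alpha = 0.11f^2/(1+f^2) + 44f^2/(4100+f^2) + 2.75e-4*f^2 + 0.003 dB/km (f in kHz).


f^2 = 54242.41
alpha = 0.11*54242.41/(1+54242.41) + 44*54242.41/(4100+54242.41) + 2.75e-4*54242.41 + 0.003 = 55.938

55.938 dB/km


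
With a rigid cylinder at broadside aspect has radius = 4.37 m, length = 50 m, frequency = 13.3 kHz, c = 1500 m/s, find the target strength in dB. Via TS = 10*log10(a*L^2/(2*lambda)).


lambda = 1500/13300 = 0.11278 m
TS = 10*log10(4.37*50^2/(2*0.11278)) = 46.85

46.85 dB


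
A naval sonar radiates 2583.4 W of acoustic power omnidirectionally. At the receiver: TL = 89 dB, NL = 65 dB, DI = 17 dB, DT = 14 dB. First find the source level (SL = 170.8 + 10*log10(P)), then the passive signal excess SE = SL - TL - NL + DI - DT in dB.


Step 1: SL = 170.8 + 10*log10(2583.4) = 204.92 dB
Step 2: SE = SL - TL - NL + DI - DT = 204.92 - 89 - 65 + 17 - 14 = 53.92

53.92 dB


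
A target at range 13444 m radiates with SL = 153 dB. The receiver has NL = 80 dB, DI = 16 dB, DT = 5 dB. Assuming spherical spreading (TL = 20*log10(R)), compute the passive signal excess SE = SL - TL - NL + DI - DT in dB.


Step 1: TL = 20*log10(13444) = 82.57 dB
Step 2: SE = 153 - 82.57 - 80 + 16 - 5 = 1.43

1.43 dB


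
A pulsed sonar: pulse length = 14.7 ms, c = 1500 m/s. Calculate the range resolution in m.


dR = c*tau/2 = 1500 * 14.7e-3 / 2 = 11.025

11.025 m


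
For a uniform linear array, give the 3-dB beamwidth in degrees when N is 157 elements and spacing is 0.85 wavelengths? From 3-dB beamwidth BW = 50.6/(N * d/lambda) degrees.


BW = 50.6 / (157 * 0.85) = 50.6 / 133.45 = 0.38

0.38 deg


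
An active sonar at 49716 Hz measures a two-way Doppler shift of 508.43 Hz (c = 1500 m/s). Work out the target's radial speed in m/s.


From fd = 2*f*v/c, v = c*fd/(2*f) = 1500 * 508.43 / (2*49716) = 7.67

7.67 m/s


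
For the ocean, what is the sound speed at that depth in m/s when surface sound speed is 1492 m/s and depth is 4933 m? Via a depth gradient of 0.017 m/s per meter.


c = 1492 + 0.017 * 4933 = 1575.861

1575.861 m/s


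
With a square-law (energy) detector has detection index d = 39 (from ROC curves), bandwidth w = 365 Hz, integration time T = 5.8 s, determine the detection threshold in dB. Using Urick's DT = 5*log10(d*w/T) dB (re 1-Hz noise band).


DT = 5*log10(d*w/T) = 5*log10(39 * 365 / 5.8) = 5*log10(2454.31) = 16.95

16.95 dB


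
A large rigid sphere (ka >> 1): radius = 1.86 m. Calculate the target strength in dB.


-0.63 dB


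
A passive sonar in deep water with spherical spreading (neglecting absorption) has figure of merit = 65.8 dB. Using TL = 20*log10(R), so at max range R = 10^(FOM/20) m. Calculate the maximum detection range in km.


At max range FOM = TL, so 20*log10(R) = 65.8
R = 10^(65.8/20) = 1949.84 m = 1.95 km

1.95 km


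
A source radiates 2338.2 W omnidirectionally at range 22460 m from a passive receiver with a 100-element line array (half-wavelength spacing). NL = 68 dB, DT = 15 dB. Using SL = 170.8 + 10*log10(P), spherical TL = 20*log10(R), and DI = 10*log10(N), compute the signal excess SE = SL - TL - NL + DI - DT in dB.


Step 1: SL = 170.8 + 10*log10(2338.2) = 204.49 dB
Step 2: TL = 20*log10(22460) = 87.03 dB
Step 3: DI = 10*log10(100) = 20.0 dB
Step 4: SE = SL - TL - NL + DI - DT = 204.49 - 87.03 - 68 + 20.0 - 15 = 54.46

54.46 dB


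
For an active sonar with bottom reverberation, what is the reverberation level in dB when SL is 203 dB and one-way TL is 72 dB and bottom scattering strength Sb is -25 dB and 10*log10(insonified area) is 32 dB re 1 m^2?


RL = SL - 2*TL + Sb + 10*log10(A) = 203 - 2*72 + (-25) + 32 = 66

66 dB


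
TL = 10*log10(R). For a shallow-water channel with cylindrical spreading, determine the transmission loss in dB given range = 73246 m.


TL = 10*log10(73246) = 48.65

48.65 dB


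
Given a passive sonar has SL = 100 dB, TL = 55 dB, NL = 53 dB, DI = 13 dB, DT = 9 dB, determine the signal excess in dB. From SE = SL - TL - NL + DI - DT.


-4 dB


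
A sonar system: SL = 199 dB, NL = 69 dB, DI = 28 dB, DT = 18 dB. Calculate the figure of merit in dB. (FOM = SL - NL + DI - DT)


FOM = SL - NL + DI - DT = 199 - 69 + 28 - 18 = 140

140 dB


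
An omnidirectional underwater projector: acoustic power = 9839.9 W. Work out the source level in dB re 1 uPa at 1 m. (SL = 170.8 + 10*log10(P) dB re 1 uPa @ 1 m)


210.73 dB


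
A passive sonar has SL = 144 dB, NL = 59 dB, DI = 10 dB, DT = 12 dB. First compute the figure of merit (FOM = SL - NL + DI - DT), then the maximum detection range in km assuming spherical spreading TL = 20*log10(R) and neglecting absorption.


Step 1: FOM = SL - NL + DI - DT = 144 - 59 + 10 - 12 = 83 dB
Step 2: at max range FOM = TL = 20*log10(R), so R = 10^(83/20) = 14125.38 m = 14.13 km

14.13 km


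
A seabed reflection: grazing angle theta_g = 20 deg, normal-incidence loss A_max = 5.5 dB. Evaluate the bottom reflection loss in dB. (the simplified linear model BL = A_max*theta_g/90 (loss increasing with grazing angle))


BL = A_max * theta_g / 90 = 5.5 * 20 / 90 = 1.22

1.22 dB


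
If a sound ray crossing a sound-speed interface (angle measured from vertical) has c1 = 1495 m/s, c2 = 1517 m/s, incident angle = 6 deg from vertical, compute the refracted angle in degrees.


sin(theta2) = (c2/c1)*sin(theta1) = (1517/1495)*sin(6 deg) = 0.10607
theta2 = arcsin(0.10607) = 6.09

6.09 deg


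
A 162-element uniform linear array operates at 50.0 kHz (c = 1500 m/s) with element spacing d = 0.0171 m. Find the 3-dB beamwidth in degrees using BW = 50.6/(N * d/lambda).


0.55 deg


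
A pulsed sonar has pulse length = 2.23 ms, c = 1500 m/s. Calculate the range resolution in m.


dR = c*tau/2 = 1500 * 2.23e-3 / 2 = 1.6725

1.6725 m


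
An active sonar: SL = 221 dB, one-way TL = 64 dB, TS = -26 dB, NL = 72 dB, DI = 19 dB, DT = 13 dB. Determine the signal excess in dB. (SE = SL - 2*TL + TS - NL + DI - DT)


1 dB


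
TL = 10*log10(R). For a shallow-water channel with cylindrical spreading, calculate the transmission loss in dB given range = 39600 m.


TL = 10*log10(39600) = 45.98

45.98 dB


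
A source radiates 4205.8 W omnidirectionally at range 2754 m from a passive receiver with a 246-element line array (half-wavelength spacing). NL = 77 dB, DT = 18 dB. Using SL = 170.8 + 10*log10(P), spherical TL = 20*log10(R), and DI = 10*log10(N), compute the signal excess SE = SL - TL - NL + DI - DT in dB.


Step 1: SL = 170.8 + 10*log10(4205.8) = 207.04 dB
Step 2: TL = 20*log10(2754) = 68.8 dB
Step 3: DI = 10*log10(246) = 23.91 dB
Step 4: SE = SL - TL - NL + DI - DT = 207.04 - 68.8 - 77 + 23.91 - 18 = 67.15

67.15 dB


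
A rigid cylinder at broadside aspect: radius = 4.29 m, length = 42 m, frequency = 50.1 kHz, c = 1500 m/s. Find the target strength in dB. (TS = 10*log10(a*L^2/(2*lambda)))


lambda = 1500/50100 = 0.02994 m
TS = 10*log10(4.29*42^2/(2*0.02994)) = 51.02

51.02 dB


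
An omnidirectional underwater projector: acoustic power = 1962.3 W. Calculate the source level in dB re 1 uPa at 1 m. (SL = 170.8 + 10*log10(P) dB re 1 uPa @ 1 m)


203.73 dB


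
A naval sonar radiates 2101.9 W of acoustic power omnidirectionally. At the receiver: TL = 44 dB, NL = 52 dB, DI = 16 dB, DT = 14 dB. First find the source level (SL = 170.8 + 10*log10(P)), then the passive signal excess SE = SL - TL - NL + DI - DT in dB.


Step 1: SL = 170.8 + 10*log10(2101.9) = 204.03 dB
Step 2: SE = SL - TL - NL + DI - DT = 204.03 - 44 - 52 + 16 - 14 = 110.03

110.03 dB


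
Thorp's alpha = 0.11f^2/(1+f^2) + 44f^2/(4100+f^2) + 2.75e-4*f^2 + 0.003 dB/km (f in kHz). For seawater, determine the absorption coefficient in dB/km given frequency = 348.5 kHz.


f^2 = 121452.25
alpha = 0.11*121452.25/(1+121452.25) + 44*121452.25/(4100+121452.25) + 2.75e-4*121452.25 + 0.003 = 76.076

76.076 dB/km


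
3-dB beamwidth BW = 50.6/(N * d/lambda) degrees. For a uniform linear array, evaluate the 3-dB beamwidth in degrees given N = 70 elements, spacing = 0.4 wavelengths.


BW = 50.6 / (70 * 0.4) = 50.6 / 28.0 = 1.81

1.81 deg


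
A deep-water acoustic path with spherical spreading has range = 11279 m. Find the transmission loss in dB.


TL = 20*log10(11279) = 81.05

81.05 dB


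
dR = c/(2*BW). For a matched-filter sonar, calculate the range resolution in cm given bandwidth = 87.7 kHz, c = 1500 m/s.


0.86 cm


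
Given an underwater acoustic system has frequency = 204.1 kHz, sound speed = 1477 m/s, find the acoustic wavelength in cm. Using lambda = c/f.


lambda = c/f = 1477 / 204100 = 0.0072 m = 0.72 cm

0.72 cm


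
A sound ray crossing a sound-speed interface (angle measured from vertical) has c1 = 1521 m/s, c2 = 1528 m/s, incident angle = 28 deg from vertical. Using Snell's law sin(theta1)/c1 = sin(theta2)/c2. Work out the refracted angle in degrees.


sin(theta2) = (c2/c1)*sin(theta1) = (1528/1521)*sin(28 deg) = 0.47163
theta2 = arcsin(0.47163) = 28.14

28.14 deg


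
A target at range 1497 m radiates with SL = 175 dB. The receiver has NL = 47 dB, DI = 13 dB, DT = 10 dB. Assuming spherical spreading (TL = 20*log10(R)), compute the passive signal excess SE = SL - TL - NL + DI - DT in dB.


Step 1: TL = 20*log10(1497) = 63.5 dB
Step 2: SE = 175 - 63.5 - 47 + 13 - 10 = 67.5

67.5 dB


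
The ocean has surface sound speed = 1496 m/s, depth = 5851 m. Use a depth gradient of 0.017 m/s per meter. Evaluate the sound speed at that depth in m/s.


c = 1496 + 0.017 * 5851 = 1595.467

1595.467 m/s


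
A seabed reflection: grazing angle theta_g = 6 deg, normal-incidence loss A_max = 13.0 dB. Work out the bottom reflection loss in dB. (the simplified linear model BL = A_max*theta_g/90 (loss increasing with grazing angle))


0.87 dB


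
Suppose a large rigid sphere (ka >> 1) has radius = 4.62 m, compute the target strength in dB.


TS = 10*log10(4.62^2 / 4) = 10*log10(5.3361) = 7.27

7.27 dB


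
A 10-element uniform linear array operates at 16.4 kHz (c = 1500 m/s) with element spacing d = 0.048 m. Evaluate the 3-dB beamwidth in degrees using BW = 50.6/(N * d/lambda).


Step 1: lambda = 1500/16400 = 0.09146 m
Step 2: d/lambda = 0.048/0.09146 = 0.5248
Step 3: BW = 50.6/(N * d/lambda) = 50.6/(10 * 0.5248) = 9.64

9.64 deg


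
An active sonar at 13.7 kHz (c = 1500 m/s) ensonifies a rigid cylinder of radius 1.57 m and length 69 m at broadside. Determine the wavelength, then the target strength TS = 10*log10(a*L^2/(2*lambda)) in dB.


Step 1: lambda = c/f = 1500/13700 = 0.10949 m
Step 2: TS = 10*log10(a*L^2/(2*lambda)) = 10*log10(1.57*69^2/(2*0.10949)) = 45.33

45.33 dB


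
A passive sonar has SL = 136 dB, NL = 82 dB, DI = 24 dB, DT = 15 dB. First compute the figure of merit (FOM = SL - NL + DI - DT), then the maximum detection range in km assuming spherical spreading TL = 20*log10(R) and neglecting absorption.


Step 1: FOM = SL - NL + DI - DT = 136 - 82 + 24 - 15 = 63 dB
Step 2: at max range FOM = TL = 20*log10(R), so R = 10^(63/20) = 1412.54 m = 1.41 km

1.41 km


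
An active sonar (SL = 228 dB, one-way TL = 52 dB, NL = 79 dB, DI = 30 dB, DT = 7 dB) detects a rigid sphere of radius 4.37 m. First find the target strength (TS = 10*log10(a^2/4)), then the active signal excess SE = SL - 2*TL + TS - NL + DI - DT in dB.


Step 1: TS = 10*log10(4.37^2/4) = 6.79 dB
Step 2: SE = SL - 2*TL + TS - NL + DI - DT = 228 - 2*52 + (6.79) - 79 + 30 - 7 = 74.79

74.79 dB


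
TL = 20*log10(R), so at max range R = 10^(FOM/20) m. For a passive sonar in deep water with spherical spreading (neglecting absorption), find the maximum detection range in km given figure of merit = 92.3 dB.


41.21 km


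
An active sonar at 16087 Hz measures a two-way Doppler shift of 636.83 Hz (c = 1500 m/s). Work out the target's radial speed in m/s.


From fd = 2*f*v/c, v = c*fd/(2*f) = 1500 * 636.83 / (2*16087) = 29.69

29.69 m/s


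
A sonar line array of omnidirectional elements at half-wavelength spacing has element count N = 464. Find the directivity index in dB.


DI = 10*log10(464) = 26.67

26.67 dB


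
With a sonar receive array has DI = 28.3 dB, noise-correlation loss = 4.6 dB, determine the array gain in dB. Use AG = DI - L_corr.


23.7 dB


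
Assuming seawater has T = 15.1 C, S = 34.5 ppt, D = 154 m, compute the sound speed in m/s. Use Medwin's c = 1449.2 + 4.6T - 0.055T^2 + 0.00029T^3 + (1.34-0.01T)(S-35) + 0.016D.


c = 1449.2 + 4.6*15.1 - 0.055*15.1^2 + 0.00029*15.1^3 + (1.34 - 0.01*15.1)*(34.5 - 35) + 0.016*154 = 1508.99

1508.99 m/s


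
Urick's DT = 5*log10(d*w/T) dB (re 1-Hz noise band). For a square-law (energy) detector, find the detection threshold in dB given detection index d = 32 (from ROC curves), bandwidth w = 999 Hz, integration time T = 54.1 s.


DT = 5*log10(d*w/T) = 5*log10(32 * 999 / 54.1) = 5*log10(590.91) = 13.86

13.86 dB


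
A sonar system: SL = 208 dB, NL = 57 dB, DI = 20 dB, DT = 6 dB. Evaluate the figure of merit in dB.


FOM = SL - NL + DI - DT = 208 - 57 + 20 - 6 = 165

165 dB


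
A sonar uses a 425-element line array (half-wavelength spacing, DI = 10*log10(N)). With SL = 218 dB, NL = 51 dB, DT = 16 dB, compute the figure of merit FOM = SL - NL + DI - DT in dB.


Step 1: DI = 10*log10(425) = 26.28 dB
Step 2: FOM = SL - NL + DI - DT = 218 - 51 + 26.28 - 16 = 177.28

177.28 dB


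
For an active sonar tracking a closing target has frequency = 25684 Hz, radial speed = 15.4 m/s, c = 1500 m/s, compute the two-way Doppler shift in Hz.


fd = 2*f*v/c = 2 * 25684 * 15.4 / 1500 = 527.38

527.38 Hz


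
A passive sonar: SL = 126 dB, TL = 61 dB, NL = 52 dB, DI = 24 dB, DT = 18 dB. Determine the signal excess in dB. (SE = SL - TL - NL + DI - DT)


SE = SL - TL - NL + DI - DT = 126 - 61 - 52 + 24 - 18 = 19

19 dB


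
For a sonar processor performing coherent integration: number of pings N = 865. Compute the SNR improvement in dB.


Gain = 10*log10(865) = 29.37

29.37 dB


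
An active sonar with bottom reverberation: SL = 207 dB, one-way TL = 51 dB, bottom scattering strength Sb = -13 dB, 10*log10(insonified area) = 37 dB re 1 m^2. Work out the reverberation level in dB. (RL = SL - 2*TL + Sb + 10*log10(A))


RL = SL - 2*TL + Sb + 10*log10(A) = 207 - 2*51 + (-13) + 37 = 129

129 dB


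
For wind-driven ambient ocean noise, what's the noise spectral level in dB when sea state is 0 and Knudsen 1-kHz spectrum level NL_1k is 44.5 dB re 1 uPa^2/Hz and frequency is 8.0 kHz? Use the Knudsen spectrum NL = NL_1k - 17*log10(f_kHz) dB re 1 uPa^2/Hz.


29.15 dB


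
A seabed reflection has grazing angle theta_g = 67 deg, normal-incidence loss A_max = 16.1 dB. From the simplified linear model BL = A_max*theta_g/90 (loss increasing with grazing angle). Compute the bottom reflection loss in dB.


11.99 dB


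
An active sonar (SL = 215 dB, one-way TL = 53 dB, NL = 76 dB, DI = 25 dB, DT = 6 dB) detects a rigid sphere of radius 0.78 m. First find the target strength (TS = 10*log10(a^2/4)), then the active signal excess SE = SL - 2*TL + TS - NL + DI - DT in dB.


Step 1: TS = 10*log10(0.78^2/4) = -8.18 dB
Step 2: SE = SL - 2*TL + TS - NL + DI - DT = 215 - 2*53 + (-8.18) - 76 + 25 - 6 = 43.82

43.82 dB


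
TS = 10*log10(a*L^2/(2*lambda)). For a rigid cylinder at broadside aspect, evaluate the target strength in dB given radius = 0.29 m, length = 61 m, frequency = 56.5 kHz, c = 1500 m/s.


lambda = 1500/56500 = 0.02655 m
TS = 10*log10(0.29*61^2/(2*0.02655)) = 43.08

43.08 dB


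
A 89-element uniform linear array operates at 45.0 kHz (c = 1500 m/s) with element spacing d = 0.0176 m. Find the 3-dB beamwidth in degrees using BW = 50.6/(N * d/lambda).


1.08 deg


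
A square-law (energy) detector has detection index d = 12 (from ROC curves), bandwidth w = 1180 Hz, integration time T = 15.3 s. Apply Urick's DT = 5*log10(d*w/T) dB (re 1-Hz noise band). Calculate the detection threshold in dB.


14.83 dB


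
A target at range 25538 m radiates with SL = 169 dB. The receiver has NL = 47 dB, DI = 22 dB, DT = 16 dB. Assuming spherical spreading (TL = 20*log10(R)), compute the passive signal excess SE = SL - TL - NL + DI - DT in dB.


Step 1: TL = 20*log10(25538) = 88.14 dB
Step 2: SE = 169 - 88.14 - 47 + 22 - 16 = 39.86

39.86 dB


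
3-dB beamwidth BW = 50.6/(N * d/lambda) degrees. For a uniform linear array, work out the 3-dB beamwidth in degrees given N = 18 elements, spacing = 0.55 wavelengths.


BW = 50.6 / (18 * 0.55) = 50.6 / 9.9 = 5.11

5.11 deg


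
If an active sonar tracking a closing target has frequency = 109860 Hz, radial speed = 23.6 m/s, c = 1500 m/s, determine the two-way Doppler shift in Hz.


fd = 2*f*v/c = 2 * 109860 * 23.6 / 1500 = 3456.93

3456.93 Hz


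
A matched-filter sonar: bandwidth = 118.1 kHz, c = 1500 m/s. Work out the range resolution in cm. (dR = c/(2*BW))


0.64 cm


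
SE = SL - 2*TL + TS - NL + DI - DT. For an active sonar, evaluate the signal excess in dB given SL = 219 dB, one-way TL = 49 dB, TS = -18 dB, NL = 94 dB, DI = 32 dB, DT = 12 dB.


29 dB


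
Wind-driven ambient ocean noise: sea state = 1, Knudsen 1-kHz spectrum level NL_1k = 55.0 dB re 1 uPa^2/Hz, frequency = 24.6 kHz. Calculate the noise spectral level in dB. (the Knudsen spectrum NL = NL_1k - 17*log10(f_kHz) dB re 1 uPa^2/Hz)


NL = NL_1k - 17*log10(f_kHz) = 55.0 - 17*log10(24.6) = 55.0 - (23.65) = 31.35

31.35 dB


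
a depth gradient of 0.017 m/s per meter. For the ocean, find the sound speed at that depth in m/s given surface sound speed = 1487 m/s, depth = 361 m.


c = 1487 + 0.017 * 361 = 1493.137

1493.137 m/s


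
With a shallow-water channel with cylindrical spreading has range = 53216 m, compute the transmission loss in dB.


TL = 10*log10(53216) = 47.26

47.26 dB


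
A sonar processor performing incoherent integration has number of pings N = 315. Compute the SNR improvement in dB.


Gain = 5*log10(315) = 12.49

12.49 dB


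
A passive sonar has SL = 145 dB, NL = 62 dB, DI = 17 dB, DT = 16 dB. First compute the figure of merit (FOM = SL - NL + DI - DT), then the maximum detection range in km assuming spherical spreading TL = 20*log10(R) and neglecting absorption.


Step 1: FOM = SL - NL + DI - DT = 145 - 62 + 17 - 16 = 84 dB
Step 2: at max range FOM = TL = 20*log10(R), so R = 10^(84/20) = 15848.93 m = 15.85 km

15.85 km


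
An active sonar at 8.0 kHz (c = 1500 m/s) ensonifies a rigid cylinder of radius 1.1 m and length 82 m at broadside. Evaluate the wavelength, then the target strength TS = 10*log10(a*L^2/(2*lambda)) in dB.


Step 1: lambda = c/f = 1500/8000 = 0.1875 m
Step 2: TS = 10*log10(a*L^2/(2*lambda)) = 10*log10(1.1*82^2/(2*0.1875)) = 42.95

42.95 dB


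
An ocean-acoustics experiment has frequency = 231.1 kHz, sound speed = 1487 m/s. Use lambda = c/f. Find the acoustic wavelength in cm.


0.64 cm


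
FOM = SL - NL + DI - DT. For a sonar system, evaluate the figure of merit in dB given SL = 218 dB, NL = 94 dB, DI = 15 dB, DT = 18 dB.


FOM = SL - NL + DI - DT = 218 - 94 + 15 - 18 = 121

121 dB


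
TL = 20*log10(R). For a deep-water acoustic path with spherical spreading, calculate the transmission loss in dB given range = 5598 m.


74.96 dB


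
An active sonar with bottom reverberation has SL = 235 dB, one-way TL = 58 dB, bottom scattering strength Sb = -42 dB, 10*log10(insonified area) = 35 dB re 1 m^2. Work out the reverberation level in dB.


112 dB


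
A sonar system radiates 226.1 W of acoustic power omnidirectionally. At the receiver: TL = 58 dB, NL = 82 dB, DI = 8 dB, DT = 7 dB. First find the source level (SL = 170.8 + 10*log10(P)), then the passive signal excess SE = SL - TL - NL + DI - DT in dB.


Step 1: SL = 170.8 + 10*log10(226.1) = 194.34 dB
Step 2: SE = SL - TL - NL + DI - DT = 194.34 - 58 - 82 + 8 - 7 = 55.34

55.34 dB


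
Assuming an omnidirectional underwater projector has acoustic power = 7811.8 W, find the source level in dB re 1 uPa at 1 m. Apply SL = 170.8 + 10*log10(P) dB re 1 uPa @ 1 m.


SL = 170.8 + 10*log10(7811.8) = 170.8 + 38.93 = 209.73

209.73 dB


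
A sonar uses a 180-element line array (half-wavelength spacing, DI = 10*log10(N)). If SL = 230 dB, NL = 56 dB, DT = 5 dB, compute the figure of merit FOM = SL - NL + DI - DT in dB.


Step 1: DI = 10*log10(180) = 22.55 dB
Step 2: FOM = SL - NL + DI - DT = 230 - 56 + 22.55 - 5 = 191.55

191.55 dB


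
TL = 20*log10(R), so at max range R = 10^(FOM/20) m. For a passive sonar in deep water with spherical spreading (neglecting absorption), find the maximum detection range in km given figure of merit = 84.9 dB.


At max range FOM = TL, so 20*log10(R) = 84.9
R = 10^(84.9/20) = 17579.24 m = 17.58 km

17.58 km


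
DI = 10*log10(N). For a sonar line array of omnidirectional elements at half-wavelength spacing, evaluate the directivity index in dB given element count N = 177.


22.48 dB


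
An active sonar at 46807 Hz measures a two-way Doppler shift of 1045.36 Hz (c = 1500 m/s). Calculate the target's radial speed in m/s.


From fd = 2*f*v/c, v = c*fd/(2*f) = 1500 * 1045.36 / (2*46807) = 16.75

16.75 m/s


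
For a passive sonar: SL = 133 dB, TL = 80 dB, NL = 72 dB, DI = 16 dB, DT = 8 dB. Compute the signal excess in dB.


-11 dB


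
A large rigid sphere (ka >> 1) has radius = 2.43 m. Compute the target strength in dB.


TS = 10*log10(2.43^2 / 4) = 10*log10(1.476225) = 1.69

1.69 dB


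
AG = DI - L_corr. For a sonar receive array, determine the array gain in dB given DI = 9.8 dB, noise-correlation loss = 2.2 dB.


AG = DI - L_corr = 9.8 - 2.2 = 7.6

7.6 dB
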